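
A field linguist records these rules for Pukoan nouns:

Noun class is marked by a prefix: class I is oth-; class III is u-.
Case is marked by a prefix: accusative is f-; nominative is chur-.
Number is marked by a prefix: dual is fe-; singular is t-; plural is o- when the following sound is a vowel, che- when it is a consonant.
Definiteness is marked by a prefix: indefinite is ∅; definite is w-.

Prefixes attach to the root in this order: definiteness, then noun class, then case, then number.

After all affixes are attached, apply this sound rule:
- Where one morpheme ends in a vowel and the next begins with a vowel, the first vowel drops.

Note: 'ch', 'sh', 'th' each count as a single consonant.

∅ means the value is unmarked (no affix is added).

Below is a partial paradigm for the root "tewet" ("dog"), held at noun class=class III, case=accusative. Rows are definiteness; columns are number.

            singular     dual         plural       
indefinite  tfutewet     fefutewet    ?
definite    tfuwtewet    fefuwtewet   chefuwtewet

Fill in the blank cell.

chefutewet

definiteness = indefinite: zero marking, form stays tewet.
Attach noun class class III u- → utewet.
Attach case accusative f- → futewet.
Attach number plural che- (before consonant 'f') → chefutewet.
Vowel deletion: no change.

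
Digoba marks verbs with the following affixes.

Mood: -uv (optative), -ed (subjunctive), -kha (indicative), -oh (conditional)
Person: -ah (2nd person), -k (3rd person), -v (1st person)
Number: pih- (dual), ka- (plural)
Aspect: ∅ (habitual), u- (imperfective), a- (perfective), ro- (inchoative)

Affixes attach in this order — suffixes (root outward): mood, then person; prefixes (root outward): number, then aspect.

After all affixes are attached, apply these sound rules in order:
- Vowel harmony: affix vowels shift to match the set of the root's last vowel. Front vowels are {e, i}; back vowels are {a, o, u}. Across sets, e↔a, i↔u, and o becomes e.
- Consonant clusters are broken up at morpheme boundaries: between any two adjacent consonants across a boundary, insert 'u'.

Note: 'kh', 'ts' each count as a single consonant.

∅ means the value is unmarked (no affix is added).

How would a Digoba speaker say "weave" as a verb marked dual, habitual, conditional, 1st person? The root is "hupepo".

puhuhupepoohuv

Attach mood conditional -oh → hupepooh.
Attach number dual pih- → pihhupepooh.
Attach person 1st person -v → pihhupepoohv.
aspect = habitual: zero marking, form stays pihhupepoohv.
Apply vowel harmony: pihhupepoohv → puhhupepoohv.
Apply epenthesis: puhhupepoohv → puhuhupepoohuv.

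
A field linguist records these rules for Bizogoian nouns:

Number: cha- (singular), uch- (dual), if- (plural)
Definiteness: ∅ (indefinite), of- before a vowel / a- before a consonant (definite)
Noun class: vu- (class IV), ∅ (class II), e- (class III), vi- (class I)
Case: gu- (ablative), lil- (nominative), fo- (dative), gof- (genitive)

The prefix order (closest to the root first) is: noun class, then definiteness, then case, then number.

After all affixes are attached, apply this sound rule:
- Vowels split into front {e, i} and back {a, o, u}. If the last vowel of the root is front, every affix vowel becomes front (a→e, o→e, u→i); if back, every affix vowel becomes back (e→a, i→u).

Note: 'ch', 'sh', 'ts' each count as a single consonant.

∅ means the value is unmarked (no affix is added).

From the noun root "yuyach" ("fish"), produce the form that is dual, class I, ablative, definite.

Attach noun class class I vi- → viyuyach.
Attach definiteness definite a- (before consonant 'v') → aviyuyach.
Attach case ablative gu- → guaviyuyach.
Attach number dual uch- → uchguaviyuyach.
Apply vowel harmony: uchguaviyuyach → uchguavuyuyach.

uchguavuyuyach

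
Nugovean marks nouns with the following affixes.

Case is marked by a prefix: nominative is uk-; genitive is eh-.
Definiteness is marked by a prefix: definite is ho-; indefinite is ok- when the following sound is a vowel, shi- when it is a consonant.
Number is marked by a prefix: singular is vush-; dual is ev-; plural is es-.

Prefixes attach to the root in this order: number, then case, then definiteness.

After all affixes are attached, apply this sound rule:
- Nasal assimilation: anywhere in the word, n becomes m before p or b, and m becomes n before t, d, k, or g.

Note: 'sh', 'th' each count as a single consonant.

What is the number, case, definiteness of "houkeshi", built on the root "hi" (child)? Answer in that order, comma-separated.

Segment: ho-uk-es-hi.
number: es- → plural.
case: uk- → nominative.
definiteness: ho- → definite.

plural, nominative, definite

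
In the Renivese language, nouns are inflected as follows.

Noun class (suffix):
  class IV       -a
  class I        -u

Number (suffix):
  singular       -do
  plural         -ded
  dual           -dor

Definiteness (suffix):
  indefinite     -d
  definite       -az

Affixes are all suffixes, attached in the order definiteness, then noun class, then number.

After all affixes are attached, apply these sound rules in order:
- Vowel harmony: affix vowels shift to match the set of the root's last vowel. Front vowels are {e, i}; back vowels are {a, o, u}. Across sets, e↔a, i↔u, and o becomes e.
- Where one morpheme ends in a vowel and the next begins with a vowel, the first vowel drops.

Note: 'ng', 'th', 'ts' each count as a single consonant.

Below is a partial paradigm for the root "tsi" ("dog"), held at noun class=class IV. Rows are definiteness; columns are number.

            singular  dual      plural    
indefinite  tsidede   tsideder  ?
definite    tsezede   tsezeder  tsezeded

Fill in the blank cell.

tsideded

Attach definiteness indefinite -d → tsid.
Attach noun class class IV -a → tsida.
Attach number plural -ded → tsidaded.
Apply vowel harmony: tsidaded → tsideded.
Vowel deletion: no change.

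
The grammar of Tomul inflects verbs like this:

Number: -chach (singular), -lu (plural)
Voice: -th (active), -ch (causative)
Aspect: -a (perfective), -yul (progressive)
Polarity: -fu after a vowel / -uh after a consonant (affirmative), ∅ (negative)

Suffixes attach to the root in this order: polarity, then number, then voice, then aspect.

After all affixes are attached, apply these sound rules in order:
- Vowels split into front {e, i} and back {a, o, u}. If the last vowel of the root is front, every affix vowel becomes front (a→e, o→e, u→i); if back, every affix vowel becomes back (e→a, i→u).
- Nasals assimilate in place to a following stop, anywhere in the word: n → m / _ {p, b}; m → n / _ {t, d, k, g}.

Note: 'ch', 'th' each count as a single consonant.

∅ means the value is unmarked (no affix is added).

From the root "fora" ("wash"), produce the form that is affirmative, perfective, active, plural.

forafulutha

Attach polarity affirmative -fu (after vowel 'a') → forafu.
Attach number plural -lu → forafulu.
Attach voice active -th → forafuluth.
Attach aspect perfective -a → forafulutha.
Vowel harmony: no change.
Nasal assimilation: no change.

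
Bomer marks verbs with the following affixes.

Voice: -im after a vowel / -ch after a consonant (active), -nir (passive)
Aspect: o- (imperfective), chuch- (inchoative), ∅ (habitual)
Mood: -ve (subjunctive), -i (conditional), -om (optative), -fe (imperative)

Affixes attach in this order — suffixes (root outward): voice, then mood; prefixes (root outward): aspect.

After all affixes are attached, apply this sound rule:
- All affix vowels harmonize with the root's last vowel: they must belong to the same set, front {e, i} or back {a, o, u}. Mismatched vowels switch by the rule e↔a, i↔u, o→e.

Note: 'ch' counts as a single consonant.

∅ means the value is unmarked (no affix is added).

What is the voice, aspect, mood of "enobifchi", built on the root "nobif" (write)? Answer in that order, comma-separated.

Segment: o-nobif-ch-i.
voice: -im/ch → active.
aspect: o- → imperfective.
mood: -i → conditional.

active, imperfective, conditional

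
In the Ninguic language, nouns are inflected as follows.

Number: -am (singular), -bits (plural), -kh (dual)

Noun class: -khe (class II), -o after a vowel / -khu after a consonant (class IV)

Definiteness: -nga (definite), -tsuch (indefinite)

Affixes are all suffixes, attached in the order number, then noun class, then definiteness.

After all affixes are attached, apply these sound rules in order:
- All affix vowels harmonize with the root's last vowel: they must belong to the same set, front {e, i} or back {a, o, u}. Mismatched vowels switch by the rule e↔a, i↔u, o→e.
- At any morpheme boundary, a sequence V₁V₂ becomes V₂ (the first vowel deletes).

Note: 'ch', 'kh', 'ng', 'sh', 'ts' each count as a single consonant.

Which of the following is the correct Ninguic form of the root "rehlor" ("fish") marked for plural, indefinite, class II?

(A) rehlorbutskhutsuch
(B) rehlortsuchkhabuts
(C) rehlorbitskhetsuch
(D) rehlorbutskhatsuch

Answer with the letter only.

D

Attach number plural -bits → rehlorbits.
Attach noun class class II -khe → rehlorbitskhe.
Attach definiteness indefinite -tsuch → rehlorbitskhetsuch.
Apply vowel harmony: rehlorbitskhetsuch → rehlorbutskhatsuch.
Vowel deletion: no change.
So the correct form is rehlorbutskhatsuch, option (D).
(B) rehlortsuchkhabuts is wrong: it has the affixes in the wrong order.
(A) rehlorbutskhutsuch is wrong: it uses class IV instead of class II for noun class.
(C) rehlorbitskhetsuch is wrong: it fails to apply the sound rule(s).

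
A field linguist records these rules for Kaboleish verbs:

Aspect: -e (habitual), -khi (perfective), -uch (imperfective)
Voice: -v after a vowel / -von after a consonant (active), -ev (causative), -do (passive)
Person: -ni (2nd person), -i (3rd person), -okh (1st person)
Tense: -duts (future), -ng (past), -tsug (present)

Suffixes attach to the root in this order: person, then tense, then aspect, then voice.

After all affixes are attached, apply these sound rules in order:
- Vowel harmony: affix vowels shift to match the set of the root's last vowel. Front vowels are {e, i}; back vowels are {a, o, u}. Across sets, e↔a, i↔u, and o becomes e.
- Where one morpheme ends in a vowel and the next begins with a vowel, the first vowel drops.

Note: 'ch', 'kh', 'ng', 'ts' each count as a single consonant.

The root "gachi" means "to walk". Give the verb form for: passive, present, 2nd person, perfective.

Attach person 2nd person -ni → gachini.
Attach tense present -tsug → gachinitsug.
Attach aspect perfective -khi → gachinitsugkhi.
Attach voice passive -do → gachinitsugkhido.
Apply vowel harmony: gachinitsugkhido → gachinitsigkhide.
Vowel deletion: no change.

gachinitsigkhide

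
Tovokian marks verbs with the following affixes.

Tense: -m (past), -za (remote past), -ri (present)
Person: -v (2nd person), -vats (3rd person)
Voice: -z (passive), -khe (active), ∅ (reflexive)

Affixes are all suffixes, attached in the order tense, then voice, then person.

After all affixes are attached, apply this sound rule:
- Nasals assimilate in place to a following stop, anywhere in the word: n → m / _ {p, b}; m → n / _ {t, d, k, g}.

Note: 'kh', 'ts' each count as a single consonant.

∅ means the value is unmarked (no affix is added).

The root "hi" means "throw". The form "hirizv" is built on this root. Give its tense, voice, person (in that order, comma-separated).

present, passive, 2nd person

Segment: hi-ri-z-v.
tense: -ri → present.
voice: -z → passive.
person: -v → 2nd person.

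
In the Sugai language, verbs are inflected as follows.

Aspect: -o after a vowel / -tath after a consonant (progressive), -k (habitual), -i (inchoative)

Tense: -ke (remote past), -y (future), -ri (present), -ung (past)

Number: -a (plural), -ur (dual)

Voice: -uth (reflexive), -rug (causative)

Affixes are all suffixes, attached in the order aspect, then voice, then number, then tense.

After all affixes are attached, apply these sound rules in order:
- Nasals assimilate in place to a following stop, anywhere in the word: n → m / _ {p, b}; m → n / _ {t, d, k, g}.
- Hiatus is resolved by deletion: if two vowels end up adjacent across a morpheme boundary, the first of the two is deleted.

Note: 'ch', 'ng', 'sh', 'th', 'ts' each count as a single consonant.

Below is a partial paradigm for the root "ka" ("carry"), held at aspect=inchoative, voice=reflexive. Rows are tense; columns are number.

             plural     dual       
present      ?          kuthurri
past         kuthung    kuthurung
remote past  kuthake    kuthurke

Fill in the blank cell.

Attach aspect inchoative -i → kai.
Attach voice reflexive -uth → kaiuth.
Attach number plural -a → kaiutha.
Attach tense present -ri → kaiuthari.
Nasal assimilation: no change.
Apply vowel deletion: kaiuthari → kuthari.

kuthari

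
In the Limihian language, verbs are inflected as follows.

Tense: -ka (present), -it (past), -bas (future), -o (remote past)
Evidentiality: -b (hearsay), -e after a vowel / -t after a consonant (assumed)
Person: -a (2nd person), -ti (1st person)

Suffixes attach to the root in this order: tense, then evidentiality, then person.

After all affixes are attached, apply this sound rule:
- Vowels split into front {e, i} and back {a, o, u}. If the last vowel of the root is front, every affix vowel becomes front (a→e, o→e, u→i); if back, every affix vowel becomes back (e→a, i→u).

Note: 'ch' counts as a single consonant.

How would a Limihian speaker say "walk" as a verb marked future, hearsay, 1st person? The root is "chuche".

Attach tense future -bas → chuchebas.
Attach evidentiality hearsay -b → chuchebasb.
Attach person 1st person -ti → chuchebasbti.
Apply vowel harmony: chuchebasbti → chuchebesbti.

chuchebesbti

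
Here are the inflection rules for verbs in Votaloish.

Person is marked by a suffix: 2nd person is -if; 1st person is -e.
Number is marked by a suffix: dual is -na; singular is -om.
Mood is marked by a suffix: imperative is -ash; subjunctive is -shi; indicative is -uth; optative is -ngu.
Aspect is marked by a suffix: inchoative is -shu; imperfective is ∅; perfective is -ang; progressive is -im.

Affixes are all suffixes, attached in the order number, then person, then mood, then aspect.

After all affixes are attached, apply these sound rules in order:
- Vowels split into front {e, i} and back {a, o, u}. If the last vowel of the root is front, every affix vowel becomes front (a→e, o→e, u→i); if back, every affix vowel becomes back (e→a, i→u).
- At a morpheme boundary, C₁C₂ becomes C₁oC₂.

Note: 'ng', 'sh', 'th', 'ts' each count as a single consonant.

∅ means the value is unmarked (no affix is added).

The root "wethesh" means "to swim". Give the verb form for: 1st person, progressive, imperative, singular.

Attach number singular -om → wetheshom.
Attach person 1st person -e → wetheshome.
Attach mood imperative -ash → wetheshomeash.
Attach aspect progressive -im → wetheshomeashim.
Apply vowel harmony: wetheshomeashim → wetheshemeeshim.
Epenthesis: no change.

wetheshemeeshim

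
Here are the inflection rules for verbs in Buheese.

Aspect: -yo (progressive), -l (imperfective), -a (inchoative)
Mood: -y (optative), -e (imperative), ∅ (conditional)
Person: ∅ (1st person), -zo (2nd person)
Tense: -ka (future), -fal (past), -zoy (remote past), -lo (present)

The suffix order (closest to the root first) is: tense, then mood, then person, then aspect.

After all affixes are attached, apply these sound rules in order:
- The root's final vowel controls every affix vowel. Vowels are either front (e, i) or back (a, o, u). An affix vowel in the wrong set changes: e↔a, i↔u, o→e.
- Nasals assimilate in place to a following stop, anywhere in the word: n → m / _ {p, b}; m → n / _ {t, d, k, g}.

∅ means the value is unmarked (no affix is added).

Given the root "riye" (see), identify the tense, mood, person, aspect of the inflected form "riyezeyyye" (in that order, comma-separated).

remote past, optative, 1st person, progressive

Segment: riye-zoy-y-yo.
tense: -zoy → remote past.
mood: -y → optative.
person: ∅ → 1st person.
aspect: -yo → progressive.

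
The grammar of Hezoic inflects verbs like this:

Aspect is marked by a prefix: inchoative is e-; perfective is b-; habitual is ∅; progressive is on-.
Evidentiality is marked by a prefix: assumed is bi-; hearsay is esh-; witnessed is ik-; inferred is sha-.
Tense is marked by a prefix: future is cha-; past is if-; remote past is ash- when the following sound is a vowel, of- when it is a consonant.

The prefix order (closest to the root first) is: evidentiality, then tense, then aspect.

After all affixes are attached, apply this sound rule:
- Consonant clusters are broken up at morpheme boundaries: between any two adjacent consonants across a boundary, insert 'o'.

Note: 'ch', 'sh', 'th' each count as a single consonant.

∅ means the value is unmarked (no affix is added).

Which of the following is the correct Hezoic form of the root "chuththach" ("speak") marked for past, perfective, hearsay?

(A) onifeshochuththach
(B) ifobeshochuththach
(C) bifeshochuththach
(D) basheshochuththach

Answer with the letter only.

Attach evidentiality hearsay esh- → eshchuththach.
Attach tense past if- → ifeshchuththach.
Attach aspect perfective b- → bifeshchuththach.
Apply epenthesis: bifeshchuththach → bifeshochuththach.
So the correct form is bifeshochuththach, option (C).
(A) onifeshochuththach is wrong: it uses progressive instead of perfective for aspect.
(B) ifobeshochuththach is wrong: it has the affixes in the wrong order.
(D) basheshochuththach is wrong: it uses remote past instead of past for tense.

C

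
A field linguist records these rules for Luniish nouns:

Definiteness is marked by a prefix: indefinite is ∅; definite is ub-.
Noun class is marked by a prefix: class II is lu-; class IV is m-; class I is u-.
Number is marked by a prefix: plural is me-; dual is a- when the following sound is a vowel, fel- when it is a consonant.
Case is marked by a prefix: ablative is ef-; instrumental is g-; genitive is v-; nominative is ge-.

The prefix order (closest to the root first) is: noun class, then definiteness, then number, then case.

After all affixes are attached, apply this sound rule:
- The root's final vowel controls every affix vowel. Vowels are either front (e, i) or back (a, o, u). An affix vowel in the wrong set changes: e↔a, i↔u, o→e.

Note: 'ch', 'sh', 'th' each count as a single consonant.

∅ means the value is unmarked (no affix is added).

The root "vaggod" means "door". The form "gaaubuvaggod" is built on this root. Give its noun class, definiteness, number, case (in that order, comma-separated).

Segment: ge-a-ub-u-vaggod.
noun class: u- → class I.
definiteness: ub- → definite.
number: a/fel- → dual.
case: ge- → nominative.

class I, definite, dual, nominative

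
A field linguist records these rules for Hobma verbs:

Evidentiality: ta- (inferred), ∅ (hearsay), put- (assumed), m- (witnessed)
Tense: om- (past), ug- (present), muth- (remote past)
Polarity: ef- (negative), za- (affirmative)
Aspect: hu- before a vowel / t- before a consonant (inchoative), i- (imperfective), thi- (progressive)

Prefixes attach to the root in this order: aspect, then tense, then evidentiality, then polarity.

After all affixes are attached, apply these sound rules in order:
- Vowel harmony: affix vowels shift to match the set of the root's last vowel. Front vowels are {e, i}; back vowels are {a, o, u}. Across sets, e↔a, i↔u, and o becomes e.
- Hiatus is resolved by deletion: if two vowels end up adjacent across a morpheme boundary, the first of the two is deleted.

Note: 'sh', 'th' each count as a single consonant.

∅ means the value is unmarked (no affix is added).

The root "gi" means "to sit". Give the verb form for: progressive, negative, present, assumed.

efpitigthigi

Attach aspect progressive thi- → thigi.
Attach tense present ug- → ugthigi.
Attach evidentiality assumed put- → putugthigi.
Attach polarity negative ef- → efputugthigi.
Apply vowel harmony: efputugthigi → efpitigthigi.
Vowel deletion: no change.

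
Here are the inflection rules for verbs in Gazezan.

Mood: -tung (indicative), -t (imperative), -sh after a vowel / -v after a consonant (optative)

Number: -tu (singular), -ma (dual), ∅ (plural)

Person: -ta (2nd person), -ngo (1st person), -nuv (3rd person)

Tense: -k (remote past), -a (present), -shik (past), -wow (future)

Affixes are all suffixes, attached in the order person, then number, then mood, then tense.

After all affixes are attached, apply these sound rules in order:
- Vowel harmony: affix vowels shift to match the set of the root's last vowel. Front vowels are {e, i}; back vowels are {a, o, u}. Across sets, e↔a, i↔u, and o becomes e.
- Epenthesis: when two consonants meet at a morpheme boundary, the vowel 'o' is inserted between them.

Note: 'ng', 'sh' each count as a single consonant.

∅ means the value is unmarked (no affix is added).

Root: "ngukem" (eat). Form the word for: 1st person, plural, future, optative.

Attach person 1st person -ngo → ngukemngo.
number = plural: zero marking, form stays ngukemngo.
Attach mood optative -sh (after vowel 'o') → ngukemngosh.
Attach tense future -wow → ngukemngoshwow.
Apply vowel harmony: ngukemngoshwow → ngukemngeshwew.
Apply epenthesis: ngukemngeshwew → ngukemongeshowew.

ngukemongeshowew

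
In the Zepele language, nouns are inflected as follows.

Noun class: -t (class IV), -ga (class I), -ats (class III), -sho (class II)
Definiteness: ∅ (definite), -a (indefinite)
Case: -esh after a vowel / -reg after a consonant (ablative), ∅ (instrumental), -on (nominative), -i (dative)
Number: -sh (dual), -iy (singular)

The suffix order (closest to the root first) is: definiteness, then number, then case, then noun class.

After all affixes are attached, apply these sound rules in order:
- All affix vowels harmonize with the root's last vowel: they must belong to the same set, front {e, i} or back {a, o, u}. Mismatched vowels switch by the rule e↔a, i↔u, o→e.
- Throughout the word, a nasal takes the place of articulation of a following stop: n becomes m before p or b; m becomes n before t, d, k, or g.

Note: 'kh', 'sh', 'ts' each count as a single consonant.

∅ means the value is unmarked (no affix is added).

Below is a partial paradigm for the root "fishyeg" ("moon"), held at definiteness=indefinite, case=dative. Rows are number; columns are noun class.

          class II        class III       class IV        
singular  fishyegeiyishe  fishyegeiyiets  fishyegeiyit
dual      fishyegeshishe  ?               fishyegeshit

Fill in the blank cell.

fishyegeshiets

Attach definiteness indefinite -a → fishyega.
Attach number dual -sh → fishyegash.
Attach case dative -i → fishyegashi.
Attach noun class class III -ats → fishyegashiats.
Apply vowel harmony: fishyegashiats → fishyegeshiets.
Nasal assimilation: no change.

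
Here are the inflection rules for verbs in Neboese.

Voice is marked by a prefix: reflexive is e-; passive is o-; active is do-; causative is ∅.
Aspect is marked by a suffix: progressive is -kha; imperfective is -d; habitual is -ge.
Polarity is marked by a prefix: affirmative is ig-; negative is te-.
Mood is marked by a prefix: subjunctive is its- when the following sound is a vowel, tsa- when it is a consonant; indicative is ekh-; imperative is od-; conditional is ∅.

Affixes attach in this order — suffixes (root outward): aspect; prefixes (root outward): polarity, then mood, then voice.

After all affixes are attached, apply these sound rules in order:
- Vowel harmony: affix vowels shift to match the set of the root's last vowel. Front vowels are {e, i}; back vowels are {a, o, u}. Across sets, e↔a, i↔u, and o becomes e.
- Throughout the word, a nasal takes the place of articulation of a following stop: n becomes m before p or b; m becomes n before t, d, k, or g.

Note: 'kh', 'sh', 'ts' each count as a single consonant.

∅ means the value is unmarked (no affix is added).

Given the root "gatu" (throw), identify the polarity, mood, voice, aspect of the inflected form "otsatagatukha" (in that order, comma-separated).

Segment: o-tsa-te-gatu-kha.
polarity: te- → negative.
mood: its/tsa- → subjunctive.
voice: o- → passive.
aspect: -kha → progressive.

negative, subjunctive, passive, progressive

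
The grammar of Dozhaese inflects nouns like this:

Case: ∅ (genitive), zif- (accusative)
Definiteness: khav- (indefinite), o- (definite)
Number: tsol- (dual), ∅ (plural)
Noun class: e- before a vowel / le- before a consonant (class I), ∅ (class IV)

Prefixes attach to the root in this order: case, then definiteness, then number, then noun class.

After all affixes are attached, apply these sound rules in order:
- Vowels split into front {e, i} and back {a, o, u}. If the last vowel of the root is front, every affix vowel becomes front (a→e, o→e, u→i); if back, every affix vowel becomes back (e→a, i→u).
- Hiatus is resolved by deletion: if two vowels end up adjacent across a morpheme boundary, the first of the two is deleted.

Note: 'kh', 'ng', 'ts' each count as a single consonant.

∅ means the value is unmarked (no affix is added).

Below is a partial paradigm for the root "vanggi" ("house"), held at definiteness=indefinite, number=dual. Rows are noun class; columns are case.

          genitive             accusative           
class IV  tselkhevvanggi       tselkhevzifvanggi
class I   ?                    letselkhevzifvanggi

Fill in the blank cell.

letselkhevvanggi

case = genitive: zero marking, form stays vanggi.
Attach definiteness indefinite khav- → khavvanggi.
Attach number dual tsol- → tsolkhavvanggi.
Attach noun class class I le- (before consonant 'ts') → letsolkhavvanggi.
Apply vowel harmony: letsolkhavvanggi → letselkhevvanggi.
Vowel deletion: no change.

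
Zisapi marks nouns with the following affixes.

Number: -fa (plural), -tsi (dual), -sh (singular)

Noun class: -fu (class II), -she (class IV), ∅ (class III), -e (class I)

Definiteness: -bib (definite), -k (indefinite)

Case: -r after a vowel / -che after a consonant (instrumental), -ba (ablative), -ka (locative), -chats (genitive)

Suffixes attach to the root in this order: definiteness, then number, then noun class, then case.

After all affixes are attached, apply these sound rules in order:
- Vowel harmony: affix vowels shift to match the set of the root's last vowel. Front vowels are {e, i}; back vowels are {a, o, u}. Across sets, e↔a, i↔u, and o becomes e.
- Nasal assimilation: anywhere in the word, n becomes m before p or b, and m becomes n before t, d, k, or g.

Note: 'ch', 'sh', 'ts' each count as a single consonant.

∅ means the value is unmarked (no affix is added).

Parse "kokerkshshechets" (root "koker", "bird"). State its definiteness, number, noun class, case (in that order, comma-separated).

Segment: koker-k-sh-she-chats.
definiteness: -k → indefinite.
number: -sh → singular.
noun class: -she → class IV.
case: -chats → genitive.

indefinite, singular, class IV, genitive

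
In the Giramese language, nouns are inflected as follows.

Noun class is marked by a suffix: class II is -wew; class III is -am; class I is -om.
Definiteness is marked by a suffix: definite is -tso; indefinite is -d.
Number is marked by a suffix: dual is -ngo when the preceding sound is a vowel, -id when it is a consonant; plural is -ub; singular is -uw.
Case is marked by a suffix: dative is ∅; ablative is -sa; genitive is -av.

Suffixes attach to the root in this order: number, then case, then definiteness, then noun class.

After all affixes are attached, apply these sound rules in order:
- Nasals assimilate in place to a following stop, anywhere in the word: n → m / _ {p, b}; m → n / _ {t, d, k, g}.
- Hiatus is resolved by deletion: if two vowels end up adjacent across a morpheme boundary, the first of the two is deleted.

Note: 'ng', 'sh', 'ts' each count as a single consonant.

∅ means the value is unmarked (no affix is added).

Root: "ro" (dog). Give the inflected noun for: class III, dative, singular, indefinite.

ruwdam

Attach number singular -uw → rouw.
case = dative: zero marking, form stays rouw.
Attach definiteness indefinite -d → rouwd.
Attach noun class class III -am → rouwdam.
Nasal assimilation: no change.
Apply vowel deletion: rouwdam → ruwdam.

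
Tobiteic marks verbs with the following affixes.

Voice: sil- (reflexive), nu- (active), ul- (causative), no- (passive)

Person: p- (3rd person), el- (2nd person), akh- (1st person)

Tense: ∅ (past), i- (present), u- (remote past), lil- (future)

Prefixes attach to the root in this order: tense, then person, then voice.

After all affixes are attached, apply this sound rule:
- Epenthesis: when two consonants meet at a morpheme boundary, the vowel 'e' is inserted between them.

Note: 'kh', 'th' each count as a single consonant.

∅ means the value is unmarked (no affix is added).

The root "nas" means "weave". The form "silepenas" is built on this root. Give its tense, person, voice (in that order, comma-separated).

past, 3rd person, reflexive

Segment: sil-p-nas.
tense: ∅ → past.
person: p- → 3rd person.
voice: sil- → reflexive.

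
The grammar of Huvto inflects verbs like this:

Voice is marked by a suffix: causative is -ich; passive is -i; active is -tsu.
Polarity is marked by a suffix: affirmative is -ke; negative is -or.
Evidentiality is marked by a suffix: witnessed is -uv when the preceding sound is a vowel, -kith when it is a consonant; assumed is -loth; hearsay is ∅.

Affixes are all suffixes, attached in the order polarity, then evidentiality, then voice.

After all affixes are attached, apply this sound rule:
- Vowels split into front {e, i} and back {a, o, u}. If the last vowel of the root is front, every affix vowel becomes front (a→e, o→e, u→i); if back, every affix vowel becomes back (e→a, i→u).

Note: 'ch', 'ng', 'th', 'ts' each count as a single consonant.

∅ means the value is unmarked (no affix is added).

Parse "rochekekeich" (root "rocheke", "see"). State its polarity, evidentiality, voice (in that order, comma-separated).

Segment: rocheke-ke-ich.
polarity: -ke → affirmative.
evidentiality: ∅ → hearsay.
voice: -ich → causative.

affirmative, hearsay, causative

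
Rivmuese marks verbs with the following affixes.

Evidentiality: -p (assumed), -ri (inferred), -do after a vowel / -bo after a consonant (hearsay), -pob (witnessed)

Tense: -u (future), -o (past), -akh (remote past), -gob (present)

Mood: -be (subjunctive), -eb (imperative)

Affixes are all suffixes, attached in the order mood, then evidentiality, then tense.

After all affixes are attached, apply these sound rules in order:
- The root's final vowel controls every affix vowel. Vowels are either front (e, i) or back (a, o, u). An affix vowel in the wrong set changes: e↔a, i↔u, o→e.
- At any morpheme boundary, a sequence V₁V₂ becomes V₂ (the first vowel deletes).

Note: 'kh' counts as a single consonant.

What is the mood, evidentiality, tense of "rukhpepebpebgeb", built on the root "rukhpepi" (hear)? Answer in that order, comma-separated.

Segment: rukhpepi-eb-pob-gob.
mood: -eb → imperative.
evidentiality: -pob → witnessed.
tense: -gob → present.

imperative, witnessed, present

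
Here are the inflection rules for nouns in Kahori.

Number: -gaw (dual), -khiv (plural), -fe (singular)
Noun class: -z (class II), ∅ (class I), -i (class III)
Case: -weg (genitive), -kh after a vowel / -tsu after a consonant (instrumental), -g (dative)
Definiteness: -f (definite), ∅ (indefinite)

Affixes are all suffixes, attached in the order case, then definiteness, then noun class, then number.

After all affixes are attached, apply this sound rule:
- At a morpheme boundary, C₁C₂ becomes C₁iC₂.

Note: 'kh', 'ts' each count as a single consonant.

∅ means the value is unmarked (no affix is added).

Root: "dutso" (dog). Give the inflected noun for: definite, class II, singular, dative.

dutsogifizife

Attach case dative -g → dutsog.
Attach definiteness definite -f → dutsogf.
Attach noun class class II -z → dutsogfz.
Attach number singular -fe → dutsogfzfe.
Apply epenthesis: dutsogfzfe → dutsogifizife.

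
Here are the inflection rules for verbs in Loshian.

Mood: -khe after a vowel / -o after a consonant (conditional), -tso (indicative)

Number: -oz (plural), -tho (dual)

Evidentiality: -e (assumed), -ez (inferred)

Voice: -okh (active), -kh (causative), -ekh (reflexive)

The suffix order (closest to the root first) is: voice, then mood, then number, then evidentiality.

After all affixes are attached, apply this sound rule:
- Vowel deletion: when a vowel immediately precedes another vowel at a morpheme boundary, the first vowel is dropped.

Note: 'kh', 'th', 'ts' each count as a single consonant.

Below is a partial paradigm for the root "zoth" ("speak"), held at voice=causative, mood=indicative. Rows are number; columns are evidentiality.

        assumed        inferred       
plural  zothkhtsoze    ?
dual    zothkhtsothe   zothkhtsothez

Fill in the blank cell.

zothkhtsozez

Attach voice causative -kh → zothkh.
Attach mood indicative -tso → zothkhtso.
Attach number plural -oz → zothkhtsooz.
Attach evidentiality inferred -ez → zothkhtsoozez.
Apply vowel deletion: zothkhtsoozez → zothkhtsozez.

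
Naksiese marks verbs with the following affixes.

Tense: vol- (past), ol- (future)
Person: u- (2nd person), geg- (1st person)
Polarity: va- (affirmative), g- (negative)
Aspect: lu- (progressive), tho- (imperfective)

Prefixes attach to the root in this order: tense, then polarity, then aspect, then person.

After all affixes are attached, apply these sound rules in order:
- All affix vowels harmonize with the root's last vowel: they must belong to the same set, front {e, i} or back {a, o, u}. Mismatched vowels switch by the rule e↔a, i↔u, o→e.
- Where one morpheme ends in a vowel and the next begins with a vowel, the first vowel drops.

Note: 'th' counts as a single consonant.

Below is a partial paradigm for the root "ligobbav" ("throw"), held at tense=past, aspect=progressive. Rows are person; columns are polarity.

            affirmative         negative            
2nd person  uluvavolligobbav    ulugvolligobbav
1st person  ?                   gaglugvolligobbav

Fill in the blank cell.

gagluvavolligobbav

Attach tense past vol- → volligobbav.
Attach polarity affirmative va- → vavolligobbav.
Attach aspect progressive lu- → luvavolligobbav.
Attach person 1st person geg- → gegluvavolligobbav.
Apply vowel harmony: gegluvavolligobbav → gagluvavolligobbav.
Vowel deletion: no change.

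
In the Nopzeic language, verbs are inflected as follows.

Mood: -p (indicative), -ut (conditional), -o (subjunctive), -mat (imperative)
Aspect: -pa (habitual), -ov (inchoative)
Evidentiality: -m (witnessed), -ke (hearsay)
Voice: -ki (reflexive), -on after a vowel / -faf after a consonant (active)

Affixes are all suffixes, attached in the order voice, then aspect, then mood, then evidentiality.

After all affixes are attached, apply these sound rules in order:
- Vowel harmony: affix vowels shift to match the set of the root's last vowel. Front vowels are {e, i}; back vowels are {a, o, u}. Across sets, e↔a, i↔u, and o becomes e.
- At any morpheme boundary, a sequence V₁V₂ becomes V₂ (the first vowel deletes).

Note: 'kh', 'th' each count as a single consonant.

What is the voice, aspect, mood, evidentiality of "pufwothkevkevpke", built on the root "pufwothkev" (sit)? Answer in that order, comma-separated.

reflexive, inchoative, indicative, hearsay

Segment: pufwothkev-ki-ov-p-ke.
voice: -ki → reflexive.
aspect: -ov → inchoative.
mood: -p → indicative.
evidentiality: -ke → hearsay.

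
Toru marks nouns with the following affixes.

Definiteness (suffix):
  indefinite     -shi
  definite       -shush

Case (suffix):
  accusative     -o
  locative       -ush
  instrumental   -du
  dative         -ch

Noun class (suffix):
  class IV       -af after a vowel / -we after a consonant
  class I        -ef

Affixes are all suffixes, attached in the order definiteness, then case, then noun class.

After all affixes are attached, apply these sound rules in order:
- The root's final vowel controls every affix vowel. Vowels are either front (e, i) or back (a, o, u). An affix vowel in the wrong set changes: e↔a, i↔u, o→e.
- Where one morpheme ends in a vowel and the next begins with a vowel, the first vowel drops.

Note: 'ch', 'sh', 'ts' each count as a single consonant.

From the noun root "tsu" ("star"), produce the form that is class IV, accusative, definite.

tsushushaf

Attach definiteness definite -shush → tsushush.
Attach case accusative -o → tsushusho.
Attach noun class class IV -af (after vowel 'o') → tsushushoaf.
Vowel harmony: no change.
Apply vowel deletion: tsushushoaf → tsushushaf.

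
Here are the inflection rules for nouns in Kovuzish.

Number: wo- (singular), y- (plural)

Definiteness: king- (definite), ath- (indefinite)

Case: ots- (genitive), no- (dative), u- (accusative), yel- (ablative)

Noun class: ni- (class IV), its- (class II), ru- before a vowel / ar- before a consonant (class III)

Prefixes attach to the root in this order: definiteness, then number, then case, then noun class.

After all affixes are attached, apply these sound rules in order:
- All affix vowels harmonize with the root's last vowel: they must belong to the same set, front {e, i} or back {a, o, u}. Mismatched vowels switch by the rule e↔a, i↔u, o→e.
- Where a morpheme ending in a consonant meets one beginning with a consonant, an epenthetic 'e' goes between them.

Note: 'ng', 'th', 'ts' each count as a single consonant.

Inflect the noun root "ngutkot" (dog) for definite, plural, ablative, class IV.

Attach definiteness definite king- → kingngutkot.
Attach number plural y- → ykingngutkot.
Attach case ablative yel- → yelykingngutkot.
Attach noun class class IV ni- → niyelykingngutkot.
Apply vowel harmony: niyelykingngutkot → nuyalykungngutkot.
Apply epenthesis: nuyalykungngutkot → nuyaleyekungengutkot.

nuyaleyekungengutkot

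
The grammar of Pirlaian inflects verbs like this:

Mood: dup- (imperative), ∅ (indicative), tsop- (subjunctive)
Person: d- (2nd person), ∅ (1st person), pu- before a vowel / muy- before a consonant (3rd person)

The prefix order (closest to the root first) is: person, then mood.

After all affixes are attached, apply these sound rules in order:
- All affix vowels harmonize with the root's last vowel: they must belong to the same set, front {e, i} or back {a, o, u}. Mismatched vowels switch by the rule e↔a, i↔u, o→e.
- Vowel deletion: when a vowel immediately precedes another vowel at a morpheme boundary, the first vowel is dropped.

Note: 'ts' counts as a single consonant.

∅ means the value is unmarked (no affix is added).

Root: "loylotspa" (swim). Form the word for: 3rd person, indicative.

Attach person 3rd person muy- (before consonant 'l') → muyloylotspa.
mood = indicative: zero marking, form stays muyloylotspa.
Vowel harmony: no change.
Vowel deletion: no change.

muyloylotspa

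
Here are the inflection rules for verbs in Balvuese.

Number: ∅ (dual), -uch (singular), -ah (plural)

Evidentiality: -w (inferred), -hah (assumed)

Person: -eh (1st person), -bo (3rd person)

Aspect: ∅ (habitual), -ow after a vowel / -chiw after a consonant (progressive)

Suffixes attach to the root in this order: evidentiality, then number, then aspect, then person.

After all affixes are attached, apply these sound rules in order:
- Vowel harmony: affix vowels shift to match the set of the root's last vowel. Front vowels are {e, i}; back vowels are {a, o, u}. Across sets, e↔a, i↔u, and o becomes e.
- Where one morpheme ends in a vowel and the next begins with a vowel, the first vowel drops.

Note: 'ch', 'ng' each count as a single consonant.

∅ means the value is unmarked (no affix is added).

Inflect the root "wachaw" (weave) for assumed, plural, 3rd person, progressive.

Attach evidentiality assumed -hah → wachawhah.
Attach number plural -ah → wachawhahah.
Attach aspect progressive -chiw (after consonant 'h') → wachawhahahchiw.
Attach person 3rd person -bo → wachawhahahchiwbo.
Apply vowel harmony: wachawhahahchiwbo → wachawhahahchuwbo.
Vowel deletion: no change.

wachawhahahchuwbo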